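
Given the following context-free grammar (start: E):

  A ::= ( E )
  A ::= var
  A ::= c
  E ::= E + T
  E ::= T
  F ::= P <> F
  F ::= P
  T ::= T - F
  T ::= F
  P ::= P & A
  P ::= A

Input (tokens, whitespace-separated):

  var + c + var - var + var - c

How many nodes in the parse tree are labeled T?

6

[E [E [E [E [T [F [P [A var]]]]] + [T [F [P [A c]]]]] + [T [T [F [P [A var]]]] - [F [P [A var]]]]] + [T [T [F [P [A var]]]] - [F [P [A c]]]]]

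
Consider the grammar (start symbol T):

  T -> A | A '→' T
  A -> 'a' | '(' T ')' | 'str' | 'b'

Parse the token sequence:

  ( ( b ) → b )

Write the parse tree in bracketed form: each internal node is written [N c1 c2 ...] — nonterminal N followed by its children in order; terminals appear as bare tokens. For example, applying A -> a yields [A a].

T
A
( T )
( A → T )
( ( T ) → T )
( ( A ) → T )
( ( b ) → T )
( ( b ) → A )
( ( b ) → b )

[T [A ( [T [A ( [T [A b]] )] → [T [A b]]] )]]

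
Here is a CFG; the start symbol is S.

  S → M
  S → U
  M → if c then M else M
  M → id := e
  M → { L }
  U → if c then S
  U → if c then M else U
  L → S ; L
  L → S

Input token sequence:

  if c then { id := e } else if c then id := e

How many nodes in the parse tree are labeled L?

1

[S [U if c then [M { [L [S [M id := e]]] }] else [U if c then [S [M id := e]]]]]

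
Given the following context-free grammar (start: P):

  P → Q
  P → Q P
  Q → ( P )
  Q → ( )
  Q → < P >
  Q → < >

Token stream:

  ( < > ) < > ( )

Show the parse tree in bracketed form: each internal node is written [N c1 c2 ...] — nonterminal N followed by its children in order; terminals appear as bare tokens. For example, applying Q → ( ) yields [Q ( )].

P
Q P
( P ) P
( Q ) P
( < > ) P
( < > ) Q P
( < > ) < > P
( < > ) < > Q
( < > ) < > ( )

[P [Q ( [P [Q < >]] )] [P [Q < >] [P [Q ( )]]]]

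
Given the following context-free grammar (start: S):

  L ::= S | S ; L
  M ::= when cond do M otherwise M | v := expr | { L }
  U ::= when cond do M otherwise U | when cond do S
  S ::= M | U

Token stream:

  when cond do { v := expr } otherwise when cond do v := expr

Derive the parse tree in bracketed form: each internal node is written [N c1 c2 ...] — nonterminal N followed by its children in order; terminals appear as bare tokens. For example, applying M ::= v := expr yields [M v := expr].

S
U
when cond do M otherwise U
when cond do { L } otherwise U
when cond do { S } otherwise U
when cond do { M } otherwise U
when cond do { v := expr } otherwise U
when cond do { v := expr } otherwise when cond do S
when cond do { v := expr } otherwise when cond do M
when cond do { v := expr } otherwise when cond do v := expr

[S [U when cond do [M { [L [S [M v := expr]]] }] otherwise [U when cond do [S [M v := expr]]]]]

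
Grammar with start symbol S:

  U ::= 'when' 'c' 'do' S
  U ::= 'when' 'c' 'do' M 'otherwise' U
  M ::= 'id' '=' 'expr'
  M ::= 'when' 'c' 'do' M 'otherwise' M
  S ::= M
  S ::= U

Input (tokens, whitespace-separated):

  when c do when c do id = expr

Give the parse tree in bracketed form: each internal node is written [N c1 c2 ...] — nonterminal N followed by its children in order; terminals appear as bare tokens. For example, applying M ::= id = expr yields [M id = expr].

S
U
when c do S
when c do U
when c do when c do S
when c do when c do M
when c do when c do id = expr

[S [U when c do [S [U when c do [S [M id = expr]]]]]]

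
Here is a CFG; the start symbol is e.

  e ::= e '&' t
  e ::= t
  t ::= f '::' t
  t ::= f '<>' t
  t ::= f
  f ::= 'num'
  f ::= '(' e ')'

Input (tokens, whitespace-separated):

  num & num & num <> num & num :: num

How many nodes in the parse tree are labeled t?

[e [e [e [e [t [f num]]] & [t [f num]]] & [t [f num] <> [t [f num]]]] & [t [f num] :: [t [f num]]]]

6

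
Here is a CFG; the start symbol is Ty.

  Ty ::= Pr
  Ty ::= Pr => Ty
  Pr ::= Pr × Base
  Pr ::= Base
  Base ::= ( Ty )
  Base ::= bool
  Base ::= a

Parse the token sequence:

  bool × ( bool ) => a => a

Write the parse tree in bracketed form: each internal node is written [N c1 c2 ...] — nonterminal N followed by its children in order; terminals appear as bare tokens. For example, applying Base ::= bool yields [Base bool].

[Ty [Pr [Pr [Base bool]] × [Base ( [Ty [Pr [Base bool]]] )]] => [Ty [Pr [Base a]] => [Ty [Pr [Base a]]]]]

Ty
Pr => Ty
Pr × Base => Ty
Base × Base => Ty
bool × Base => Ty
bool × ( Ty ) => Ty
bool × ( Pr ) => Ty
bool × ( Base ) => Ty
bool × ( bool ) => Ty
bool × ( bool ) => Pr => Ty
bool × ( bool ) => Base => Ty
bool × ( bool ) => a => Ty
bool × ( bool ) => a => Pr
bool × ( bool ) => a => Base
bool × ( bool ) => a => a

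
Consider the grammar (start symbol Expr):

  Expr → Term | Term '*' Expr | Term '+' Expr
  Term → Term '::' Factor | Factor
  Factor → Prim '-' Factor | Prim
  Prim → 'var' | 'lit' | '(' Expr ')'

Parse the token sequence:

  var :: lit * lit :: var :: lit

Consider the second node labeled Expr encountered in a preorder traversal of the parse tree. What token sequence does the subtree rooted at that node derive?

[Expr [Term [Term [Factor [Prim var]]] :: [Factor [Prim lit]]] * [Expr [Term [Term [Term [Factor [Prim lit]]] :: [Factor [Prim var]]] :: [Factor [Prim lit]]]]]

lit :: var :: lit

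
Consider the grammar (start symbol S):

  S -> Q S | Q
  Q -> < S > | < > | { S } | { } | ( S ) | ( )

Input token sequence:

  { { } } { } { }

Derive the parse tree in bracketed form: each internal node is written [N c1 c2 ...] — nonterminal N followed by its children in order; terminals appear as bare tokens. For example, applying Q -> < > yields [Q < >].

S
Q S
{ S } S
{ Q } S
{ { } } S
{ { } } Q S
{ { } } { } S
{ { } } { } Q
{ { } } { } { }

[S [Q { [S [Q { }]] }] [S [Q { }] [S [Q { }]]]]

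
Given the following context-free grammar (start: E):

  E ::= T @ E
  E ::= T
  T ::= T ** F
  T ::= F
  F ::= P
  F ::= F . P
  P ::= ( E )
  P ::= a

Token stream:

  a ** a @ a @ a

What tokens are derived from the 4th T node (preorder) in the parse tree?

a

[E [T [T [F [P a]]] ** [F [P a]]] @ [E [T [F [P a]]] @ [E [T [F [P a]]]]]]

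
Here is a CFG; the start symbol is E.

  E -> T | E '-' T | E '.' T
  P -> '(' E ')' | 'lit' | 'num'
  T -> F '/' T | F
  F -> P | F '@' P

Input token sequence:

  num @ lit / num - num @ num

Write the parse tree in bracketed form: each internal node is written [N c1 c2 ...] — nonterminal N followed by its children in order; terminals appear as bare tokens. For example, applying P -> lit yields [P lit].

E
E - T
T - T
F / T - T
F @ P / T - T
P @ P / T - T
num @ P / T - T
num @ lit / T - T
num @ lit / F - T
num @ lit / P - T
num @ lit / num - T
num @ lit / num - F
num @ lit / num - F @ P
num @ lit / num - P @ P
num @ lit / num - num @ P
num @ lit / num - num @ num

[E [E [T [F [F [P num]] @ [P lit]] / [T [F [P num]]]]] - [T [F [F [P num]] @ [P num]]]]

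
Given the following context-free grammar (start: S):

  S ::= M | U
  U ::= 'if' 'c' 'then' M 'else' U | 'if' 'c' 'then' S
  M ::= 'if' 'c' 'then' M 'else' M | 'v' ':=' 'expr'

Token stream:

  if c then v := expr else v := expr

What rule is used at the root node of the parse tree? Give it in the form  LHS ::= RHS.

S ::= M

[S [M if c then [M v := expr] else [M v := expr]]]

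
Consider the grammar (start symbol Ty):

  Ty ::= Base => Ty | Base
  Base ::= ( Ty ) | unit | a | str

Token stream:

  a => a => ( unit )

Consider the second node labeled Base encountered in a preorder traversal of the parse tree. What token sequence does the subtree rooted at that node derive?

[Ty [Base a] => [Ty [Base a] => [Ty [Base ( [Ty [Base unit]] )]]]]

a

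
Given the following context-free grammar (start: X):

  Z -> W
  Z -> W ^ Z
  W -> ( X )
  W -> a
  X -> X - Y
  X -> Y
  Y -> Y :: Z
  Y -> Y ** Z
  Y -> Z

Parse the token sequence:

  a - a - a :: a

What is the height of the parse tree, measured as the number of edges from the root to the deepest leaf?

6

[X [X [X [Y [Z [W a]]]] - [Y [Z [W a]]]] - [Y [Y [Z [W a]]] :: [Z [W a]]]]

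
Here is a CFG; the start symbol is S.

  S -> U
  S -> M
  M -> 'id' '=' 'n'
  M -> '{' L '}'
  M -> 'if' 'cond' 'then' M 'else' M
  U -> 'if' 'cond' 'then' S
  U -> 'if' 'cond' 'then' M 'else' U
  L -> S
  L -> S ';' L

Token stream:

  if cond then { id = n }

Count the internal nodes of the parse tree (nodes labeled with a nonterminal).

7

[S [U if cond then [S [M { [L [S [M id = n]]] }]]]]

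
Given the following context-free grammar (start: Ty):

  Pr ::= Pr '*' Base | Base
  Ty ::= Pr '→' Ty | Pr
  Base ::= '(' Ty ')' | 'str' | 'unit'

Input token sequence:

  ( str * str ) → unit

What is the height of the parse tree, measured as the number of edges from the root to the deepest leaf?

7

[Ty [Pr [Base ( [Ty [Pr [Pr [Base str]] * [Base str]]] )]] → [Ty [Pr [Base unit]]]]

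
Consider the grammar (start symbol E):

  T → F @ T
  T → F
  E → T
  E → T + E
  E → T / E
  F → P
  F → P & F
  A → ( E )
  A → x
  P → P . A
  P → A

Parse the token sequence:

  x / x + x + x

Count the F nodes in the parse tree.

4

[E [T [F [P [A x]]]] / [E [T [F [P [A x]]]] + [E [T [F [P [A x]]]] + [E [T [F [P [A x]]]]]]]]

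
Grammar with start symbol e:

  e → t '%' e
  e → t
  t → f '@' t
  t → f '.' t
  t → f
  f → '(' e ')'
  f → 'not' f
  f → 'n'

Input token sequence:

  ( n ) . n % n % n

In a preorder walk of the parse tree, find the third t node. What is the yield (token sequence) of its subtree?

[e [t [f ( [e [t [f n]]] )] . [t [f n]]] % [e [t [f n]] % [e [t [f n]]]]]

n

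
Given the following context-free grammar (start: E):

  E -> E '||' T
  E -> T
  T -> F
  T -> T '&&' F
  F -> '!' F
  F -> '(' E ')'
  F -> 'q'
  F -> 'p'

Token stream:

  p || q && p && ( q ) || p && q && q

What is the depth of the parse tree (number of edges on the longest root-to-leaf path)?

[E [E [E [T [F p]]] || [T [T [T [F q]] && [F p]] && [F ( [E [T [F q]]] )]]] || [T [T [T [F p]] && [F q]] && [F q]]]

7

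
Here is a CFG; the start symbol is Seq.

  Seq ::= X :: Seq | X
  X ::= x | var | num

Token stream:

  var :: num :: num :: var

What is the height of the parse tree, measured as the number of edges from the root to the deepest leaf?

5

[Seq [X var] :: [Seq [X num] :: [Seq [X num] :: [Seq [X var]]]]]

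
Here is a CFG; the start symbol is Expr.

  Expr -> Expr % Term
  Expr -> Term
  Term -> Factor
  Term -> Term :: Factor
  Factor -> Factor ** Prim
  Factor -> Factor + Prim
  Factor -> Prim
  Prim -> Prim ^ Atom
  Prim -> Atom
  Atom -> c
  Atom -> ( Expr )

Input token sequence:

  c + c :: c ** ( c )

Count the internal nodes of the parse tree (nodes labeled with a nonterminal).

20

[Expr [Term [Term [Factor [Factor [Prim [Atom c]]] + [Prim [Atom c]]]] :: [Factor [Factor [Prim [Atom c]]] ** [Prim [Atom ( [Expr [Term [Factor [Prim [Atom c]]]]] )]]]]]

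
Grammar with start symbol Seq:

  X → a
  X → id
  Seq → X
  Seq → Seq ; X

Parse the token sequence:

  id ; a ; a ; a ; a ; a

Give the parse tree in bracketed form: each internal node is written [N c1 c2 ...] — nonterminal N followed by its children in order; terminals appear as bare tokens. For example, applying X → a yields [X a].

[Seq [Seq [Seq [Seq [Seq [Seq [X id]] ; [X a]] ; [X a]] ; [X a]] ; [X a]] ; [X a]]

Seq
Seq ; X
Seq ; X ; X
Seq ; X ; X ; X
Seq ; X ; X ; X ; X
Seq ; X ; X ; X ; X ; X
X ; X ; X ; X ; X ; X
id ; X ; X ; X ; X ; X
id ; a ; X ; X ; X ; X
id ; a ; a ; X ; X ; X
id ; a ; a ; a ; X ; X
id ; a ; a ; a ; a ; X
id ; a ; a ; a ; a ; a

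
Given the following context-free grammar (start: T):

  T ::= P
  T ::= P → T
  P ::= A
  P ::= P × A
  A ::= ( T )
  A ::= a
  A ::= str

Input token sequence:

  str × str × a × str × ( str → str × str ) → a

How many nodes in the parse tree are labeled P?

9

[T [P [P [P [P [P [A str]] × [A str]] × [A a]] × [A str]] × [A ( [T [P [A str]] → [T [P [P [A str]] × [A str]]]] )]] → [T [P [A a]]]]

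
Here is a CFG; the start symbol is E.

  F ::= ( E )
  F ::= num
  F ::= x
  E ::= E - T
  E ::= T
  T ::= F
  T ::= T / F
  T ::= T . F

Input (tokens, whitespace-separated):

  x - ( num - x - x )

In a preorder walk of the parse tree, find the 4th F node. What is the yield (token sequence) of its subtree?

[E [E [T [F x]]] - [T [F ( [E [E [E [T [F num]]] - [T [F x]]] - [T [F x]]] )]]]

x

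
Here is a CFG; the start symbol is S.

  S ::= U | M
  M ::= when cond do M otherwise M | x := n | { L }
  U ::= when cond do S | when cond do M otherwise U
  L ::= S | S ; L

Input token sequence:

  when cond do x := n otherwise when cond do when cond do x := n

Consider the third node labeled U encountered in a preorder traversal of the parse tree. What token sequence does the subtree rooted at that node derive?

[S [U when cond do [M x := n] otherwise [U when cond do [S [U when cond do [S [M x := n]]]]]]]

when cond do x := n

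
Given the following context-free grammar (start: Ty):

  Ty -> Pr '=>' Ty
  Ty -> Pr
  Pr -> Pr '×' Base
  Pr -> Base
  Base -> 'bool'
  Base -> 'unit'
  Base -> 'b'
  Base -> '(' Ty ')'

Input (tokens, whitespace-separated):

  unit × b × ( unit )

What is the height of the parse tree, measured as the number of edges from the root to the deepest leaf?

6

[Ty [Pr [Pr [Pr [Base unit]] × [Base b]] × [Base ( [Ty [Pr [Base unit]]] )]]]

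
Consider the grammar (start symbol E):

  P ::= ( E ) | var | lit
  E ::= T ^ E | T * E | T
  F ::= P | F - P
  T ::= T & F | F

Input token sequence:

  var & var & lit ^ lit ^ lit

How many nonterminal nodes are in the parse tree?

18

[E [T [T [T [F [P var]]] & [F [P var]]] & [F [P lit]]] ^ [E [T [F [P lit]]] ^ [E [T [F [P lit]]]]]]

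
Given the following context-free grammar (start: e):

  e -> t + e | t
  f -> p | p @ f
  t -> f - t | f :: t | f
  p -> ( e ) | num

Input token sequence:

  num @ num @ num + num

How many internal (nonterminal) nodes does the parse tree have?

12

[e [t [f [p num] @ [f [p num] @ [f [p num]]]]] + [e [t [f [p num]]]]]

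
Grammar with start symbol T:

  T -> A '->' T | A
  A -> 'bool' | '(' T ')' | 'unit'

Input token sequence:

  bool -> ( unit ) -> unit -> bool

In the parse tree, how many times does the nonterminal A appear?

5

[T [A bool] -> [T [A ( [T [A unit]] )] -> [T [A unit] -> [T [A bool]]]]]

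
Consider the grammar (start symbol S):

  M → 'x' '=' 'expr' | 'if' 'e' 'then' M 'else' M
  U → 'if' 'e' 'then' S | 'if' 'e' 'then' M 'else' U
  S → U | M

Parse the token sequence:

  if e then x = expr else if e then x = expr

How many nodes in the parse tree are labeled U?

2

[S [U if e then [M x = expr] else [U if e then [S [M x = expr]]]]]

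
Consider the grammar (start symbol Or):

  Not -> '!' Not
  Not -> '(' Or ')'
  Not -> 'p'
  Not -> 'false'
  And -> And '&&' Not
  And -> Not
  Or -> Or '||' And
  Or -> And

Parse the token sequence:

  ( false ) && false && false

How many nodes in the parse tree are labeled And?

4

[Or [And [And [And [Not ( [Or [And [Not false]]] )]] && [Not false]] && [Not false]]]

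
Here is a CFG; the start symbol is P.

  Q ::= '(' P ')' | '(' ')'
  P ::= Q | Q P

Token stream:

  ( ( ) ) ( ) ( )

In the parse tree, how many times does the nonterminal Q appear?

4

[P [Q ( [P [Q ( )]] )] [P [Q ( )] [P [Q ( )]]]]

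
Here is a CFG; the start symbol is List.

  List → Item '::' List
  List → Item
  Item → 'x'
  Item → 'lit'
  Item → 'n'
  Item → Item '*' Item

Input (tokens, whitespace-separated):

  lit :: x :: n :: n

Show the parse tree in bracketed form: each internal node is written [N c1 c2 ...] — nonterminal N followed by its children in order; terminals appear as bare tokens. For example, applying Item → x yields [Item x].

List
Item :: List
lit :: List
lit :: Item :: List
lit :: x :: List
lit :: x :: Item :: List
lit :: x :: n :: List
lit :: x :: n :: Item
lit :: x :: n :: n

[List [Item lit] :: [List [Item x] :: [List [Item n] :: [List [Item n]]]]]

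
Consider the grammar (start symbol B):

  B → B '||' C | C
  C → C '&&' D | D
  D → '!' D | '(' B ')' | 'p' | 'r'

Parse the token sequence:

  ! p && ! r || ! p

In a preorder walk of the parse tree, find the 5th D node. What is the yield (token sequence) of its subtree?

[B [B [C [C [D ! [D p]]] && [D ! [D r]]]] || [C [D ! [D p]]]]

! p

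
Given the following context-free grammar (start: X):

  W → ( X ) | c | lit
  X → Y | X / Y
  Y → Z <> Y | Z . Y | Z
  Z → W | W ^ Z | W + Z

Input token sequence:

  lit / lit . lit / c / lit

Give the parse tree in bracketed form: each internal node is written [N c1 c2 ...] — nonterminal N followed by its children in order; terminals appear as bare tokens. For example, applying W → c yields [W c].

X
X / Y
X / Y / Y
X / Y / Y / Y
Y / Y / Y / Y
Z / Y / Y / Y
W / Y / Y / Y
lit / Y / Y / Y
lit / Z . Y / Y / Y
lit / W . Y / Y / Y
lit / lit . Y / Y / Y
lit / lit . Z / Y / Y
lit / lit . W / Y / Y
lit / lit . lit / Y / Y
lit / lit . lit / Z / Y
lit / lit . lit / W / Y
lit / lit . lit / c / Y
lit / lit . lit / c / Z
lit / lit . lit / c / W
lit / lit . lit / c / lit

[X [X [X [X [Y [Z [W lit]]]] / [Y [Z [W lit]] . [Y [Z [W lit]]]]] / [Y [Z [W c]]]] / [Y [Z [W lit]]]]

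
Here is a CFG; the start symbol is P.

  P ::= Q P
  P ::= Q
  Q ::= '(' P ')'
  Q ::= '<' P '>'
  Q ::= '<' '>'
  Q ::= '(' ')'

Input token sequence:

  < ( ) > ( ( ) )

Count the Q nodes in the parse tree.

4

[P [Q < [P [Q ( )]] >] [P [Q ( [P [Q ( )]] )]]]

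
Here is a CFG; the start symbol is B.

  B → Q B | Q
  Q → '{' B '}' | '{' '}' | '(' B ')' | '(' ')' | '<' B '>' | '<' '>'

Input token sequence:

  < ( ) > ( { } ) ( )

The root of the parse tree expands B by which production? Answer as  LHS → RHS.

B → Q B

[B [Q < [B [Q ( )]] >] [B [Q ( [B [Q { }]] )] [B [Q ( )]]]]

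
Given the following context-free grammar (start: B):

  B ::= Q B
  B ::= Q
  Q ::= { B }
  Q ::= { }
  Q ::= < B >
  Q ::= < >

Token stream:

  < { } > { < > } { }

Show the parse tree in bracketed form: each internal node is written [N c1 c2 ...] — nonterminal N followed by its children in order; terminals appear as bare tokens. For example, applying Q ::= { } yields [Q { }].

B
Q B
< B > B
< Q > B
< { } > B
< { } > Q B
< { } > { B } B
< { } > { Q } B
< { } > { < > } B
< { } > { < > } Q
< { } > { < > } { }

[B [Q < [B [Q { }]] >] [B [Q { [B [Q < >]] }] [B [Q { }]]]]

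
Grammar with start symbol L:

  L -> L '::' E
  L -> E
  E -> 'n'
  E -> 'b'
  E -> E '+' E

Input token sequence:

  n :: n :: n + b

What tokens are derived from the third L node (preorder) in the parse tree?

[L [L [L [E n]] :: [E n]] :: [E [E n] + [E b]]]

n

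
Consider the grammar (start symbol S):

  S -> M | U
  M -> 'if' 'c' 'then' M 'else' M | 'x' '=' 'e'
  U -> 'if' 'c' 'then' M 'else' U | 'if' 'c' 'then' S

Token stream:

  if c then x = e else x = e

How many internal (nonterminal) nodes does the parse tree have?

4

[S [M if c then [M x = e] else [M x = e]]]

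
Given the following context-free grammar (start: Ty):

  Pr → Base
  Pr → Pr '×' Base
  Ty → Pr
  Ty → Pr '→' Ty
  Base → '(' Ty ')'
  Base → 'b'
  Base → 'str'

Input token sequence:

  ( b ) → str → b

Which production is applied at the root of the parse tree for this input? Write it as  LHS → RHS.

Ty → Pr '→' Ty

[Ty [Pr [Base ( [Ty [Pr [Base b]]] )]] → [Ty [Pr [Base str]] → [Ty [Pr [Base b]]]]]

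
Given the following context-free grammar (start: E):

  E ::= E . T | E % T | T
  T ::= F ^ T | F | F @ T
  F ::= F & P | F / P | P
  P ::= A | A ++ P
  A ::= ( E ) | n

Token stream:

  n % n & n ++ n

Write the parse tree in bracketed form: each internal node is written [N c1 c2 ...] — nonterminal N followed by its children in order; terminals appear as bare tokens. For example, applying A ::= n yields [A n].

[E [E [T [F [P [A n]]]]] % [T [F [F [P [A n]]] & [P [A n] ++ [P [A n]]]]]]

E
E % T
T % T
F % T
P % T
A % T
n % T
n % F
n % F & P
n % P & P
n % A & P
n % n & P
n % n & A ++ P
n % n & n ++ P
n % n & n ++ A
n % n & n ++ n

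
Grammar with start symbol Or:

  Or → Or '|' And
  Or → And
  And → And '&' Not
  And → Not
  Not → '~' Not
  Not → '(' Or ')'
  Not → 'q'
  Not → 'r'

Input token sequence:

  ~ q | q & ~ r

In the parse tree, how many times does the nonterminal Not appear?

5

[Or [Or [And [Not ~ [Not q]]]] | [And [And [Not q]] & [Not ~ [Not r]]]]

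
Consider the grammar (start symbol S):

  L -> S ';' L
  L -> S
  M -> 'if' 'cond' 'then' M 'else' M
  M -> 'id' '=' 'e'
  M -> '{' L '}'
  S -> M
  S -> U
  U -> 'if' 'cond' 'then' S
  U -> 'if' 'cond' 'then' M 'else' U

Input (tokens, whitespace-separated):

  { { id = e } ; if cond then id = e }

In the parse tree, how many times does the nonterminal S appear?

[S [M { [L [S [M { [L [S [M id = e]]] }]] ; [L [S [U if cond then [S [M id = e]]]]]] }]]

5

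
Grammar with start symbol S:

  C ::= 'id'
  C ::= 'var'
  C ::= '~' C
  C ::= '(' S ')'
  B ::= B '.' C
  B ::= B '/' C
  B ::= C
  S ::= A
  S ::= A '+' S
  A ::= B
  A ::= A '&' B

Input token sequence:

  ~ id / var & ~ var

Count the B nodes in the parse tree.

3

[S [A [A [B [B [C ~ [C id]]] / [C var]]] & [B [C ~ [C var]]]]]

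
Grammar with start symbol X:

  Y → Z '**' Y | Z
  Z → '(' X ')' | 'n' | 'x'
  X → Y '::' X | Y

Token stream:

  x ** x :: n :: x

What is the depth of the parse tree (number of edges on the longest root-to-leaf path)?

[X [Y [Z x] ** [Y [Z x]]] :: [X [Y [Z n]] :: [X [Y [Z x]]]]]

5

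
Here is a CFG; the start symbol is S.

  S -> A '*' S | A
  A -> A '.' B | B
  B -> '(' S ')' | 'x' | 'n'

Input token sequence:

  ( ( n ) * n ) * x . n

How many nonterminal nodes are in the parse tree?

17

[S [A [B ( [S [A [B ( [S [A [B n]]] )]] * [S [A [B n]]]] )]] * [S [A [A [B x]] . [B n]]]]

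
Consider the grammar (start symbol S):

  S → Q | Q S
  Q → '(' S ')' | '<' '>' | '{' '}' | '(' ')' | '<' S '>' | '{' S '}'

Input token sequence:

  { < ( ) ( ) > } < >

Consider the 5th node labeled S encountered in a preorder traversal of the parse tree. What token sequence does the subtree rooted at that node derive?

[S [Q { [S [Q < [S [Q ( )] [S [Q ( )]]] >]] }] [S [Q < >]]]

< >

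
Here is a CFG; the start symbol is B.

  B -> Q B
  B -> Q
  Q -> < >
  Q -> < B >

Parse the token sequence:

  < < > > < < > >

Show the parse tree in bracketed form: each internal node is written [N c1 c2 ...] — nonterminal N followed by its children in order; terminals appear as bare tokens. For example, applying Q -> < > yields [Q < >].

B
Q B
< B > B
< Q > B
< < > > B
< < > > Q
< < > > < B >
< < > > < Q >
< < > > < < > >

[B [Q < [B [Q < >]] >] [B [Q < [B [Q < >]] >]]]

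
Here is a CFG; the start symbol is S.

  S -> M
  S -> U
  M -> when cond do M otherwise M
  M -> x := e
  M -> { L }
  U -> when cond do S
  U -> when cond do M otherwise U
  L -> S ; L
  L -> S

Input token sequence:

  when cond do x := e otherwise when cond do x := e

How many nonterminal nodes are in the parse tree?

[S [U when cond do [M x := e] otherwise [U when cond do [S [M x := e]]]]]

6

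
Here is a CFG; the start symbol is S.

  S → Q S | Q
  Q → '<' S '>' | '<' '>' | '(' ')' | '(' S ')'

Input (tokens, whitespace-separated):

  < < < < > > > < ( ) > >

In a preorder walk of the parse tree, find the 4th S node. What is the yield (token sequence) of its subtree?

< >

[S [Q < [S [Q < [S [Q < [S [Q < >]] >]] >] [S [Q < [S [Q ( )]] >]]] >]]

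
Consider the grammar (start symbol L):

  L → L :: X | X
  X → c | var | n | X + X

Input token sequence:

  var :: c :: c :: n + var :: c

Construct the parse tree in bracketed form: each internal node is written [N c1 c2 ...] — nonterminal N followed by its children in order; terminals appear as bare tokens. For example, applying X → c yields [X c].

L
L :: X
L :: X :: X
L :: X :: X :: X
L :: X :: X :: X :: X
X :: X :: X :: X :: X
var :: X :: X :: X :: X
var :: c :: X :: X :: X
var :: c :: c :: X :: X
var :: c :: c :: X + X :: X
var :: c :: c :: n + X :: X
var :: c :: c :: n + var :: X
var :: c :: c :: n + var :: c

[L [L [L [L [L [X var]] :: [X c]] :: [X c]] :: [X [X n] + [X var]]] :: [X c]]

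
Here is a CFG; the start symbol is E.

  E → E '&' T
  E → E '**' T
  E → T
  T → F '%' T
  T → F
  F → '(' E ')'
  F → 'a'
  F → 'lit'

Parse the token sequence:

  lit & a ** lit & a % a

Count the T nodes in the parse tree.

[E [E [E [E [T [F lit]]] & [T [F a]]] ** [T [F lit]]] & [T [F a] % [T [F a]]]]

5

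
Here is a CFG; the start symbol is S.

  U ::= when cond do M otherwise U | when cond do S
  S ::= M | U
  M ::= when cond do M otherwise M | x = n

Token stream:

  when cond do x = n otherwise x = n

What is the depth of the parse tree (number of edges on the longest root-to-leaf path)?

3

[S [M when cond do [M x = n] otherwise [M x = n]]]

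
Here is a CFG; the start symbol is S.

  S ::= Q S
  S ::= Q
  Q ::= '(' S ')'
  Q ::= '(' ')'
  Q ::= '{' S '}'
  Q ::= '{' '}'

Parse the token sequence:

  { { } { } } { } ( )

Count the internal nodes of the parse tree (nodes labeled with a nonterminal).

[S [Q { [S [Q { }] [S [Q { }]]] }] [S [Q { }] [S [Q ( )]]]]

10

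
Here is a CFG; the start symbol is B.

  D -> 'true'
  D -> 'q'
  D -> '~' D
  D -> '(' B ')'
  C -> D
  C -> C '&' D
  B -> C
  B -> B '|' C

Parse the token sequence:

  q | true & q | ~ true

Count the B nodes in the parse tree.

[B [B [B [C [D q]]] | [C [C [D true]] & [D q]]] | [C [D ~ [D true]]]]

3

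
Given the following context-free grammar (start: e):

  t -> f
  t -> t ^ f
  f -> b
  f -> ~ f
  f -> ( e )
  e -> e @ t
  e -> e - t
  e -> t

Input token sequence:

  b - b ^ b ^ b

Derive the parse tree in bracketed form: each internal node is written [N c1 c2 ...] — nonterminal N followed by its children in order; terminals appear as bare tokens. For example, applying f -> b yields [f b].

e
e - t
t - t
f - t
b - t
b - t ^ f
b - t ^ f ^ f
b - f ^ f ^ f
b - b ^ f ^ f
b - b ^ b ^ f
b - b ^ b ^ b

[e [e [t [f b]]] - [t [t [t [f b]] ^ [f b]] ^ [f b]]]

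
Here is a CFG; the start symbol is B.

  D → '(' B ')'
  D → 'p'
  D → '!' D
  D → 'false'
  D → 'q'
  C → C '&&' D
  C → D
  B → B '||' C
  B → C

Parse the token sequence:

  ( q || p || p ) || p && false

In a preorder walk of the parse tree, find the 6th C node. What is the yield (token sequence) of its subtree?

[B [B [C [D ( [B [B [B [C [D q]]] || [C [D p]]] || [C [D p]]] )]]] || [C [C [D p]] && [D false]]]

p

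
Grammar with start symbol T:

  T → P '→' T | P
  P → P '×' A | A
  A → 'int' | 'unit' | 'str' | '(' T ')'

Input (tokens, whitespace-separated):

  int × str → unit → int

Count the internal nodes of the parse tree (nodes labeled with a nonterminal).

11

[T [P [P [A int]] × [A str]] → [T [P [A unit]] → [T [P [A int]]]]]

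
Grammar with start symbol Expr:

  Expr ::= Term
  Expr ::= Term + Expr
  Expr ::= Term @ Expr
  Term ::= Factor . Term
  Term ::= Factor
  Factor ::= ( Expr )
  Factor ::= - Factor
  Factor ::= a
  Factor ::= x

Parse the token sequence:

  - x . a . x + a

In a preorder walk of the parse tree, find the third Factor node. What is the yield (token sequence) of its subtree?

[Expr [Term [Factor - [Factor x]] . [Term [Factor a] . [Term [Factor x]]]] + [Expr [Term [Factor a]]]]

a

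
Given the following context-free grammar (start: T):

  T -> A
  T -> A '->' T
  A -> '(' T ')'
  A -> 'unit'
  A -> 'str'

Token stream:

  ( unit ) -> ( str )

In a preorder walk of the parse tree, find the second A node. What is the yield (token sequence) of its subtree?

unit

[T [A ( [T [A unit]] )] -> [T [A ( [T [A str]] )]]]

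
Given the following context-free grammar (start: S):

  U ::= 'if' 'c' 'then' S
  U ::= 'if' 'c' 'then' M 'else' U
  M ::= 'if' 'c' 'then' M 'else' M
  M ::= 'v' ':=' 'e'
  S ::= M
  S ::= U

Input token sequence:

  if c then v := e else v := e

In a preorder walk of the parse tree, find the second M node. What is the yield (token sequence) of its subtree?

v := e

[S [M if c then [M v := e] else [M v := e]]]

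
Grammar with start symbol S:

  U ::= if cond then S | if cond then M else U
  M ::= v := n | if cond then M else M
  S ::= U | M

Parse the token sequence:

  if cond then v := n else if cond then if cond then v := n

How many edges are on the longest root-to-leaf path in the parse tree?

[S [U if cond then [M v := n] else [U if cond then [S [U if cond then [S [M v := n]]]]]]]

7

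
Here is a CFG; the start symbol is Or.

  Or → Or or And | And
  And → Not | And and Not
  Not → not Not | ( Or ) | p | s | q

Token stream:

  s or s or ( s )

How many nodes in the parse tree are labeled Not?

[Or [Or [Or [And [Not s]]] or [And [Not s]]] or [And [Not ( [Or [And [Not s]]] )]]]

4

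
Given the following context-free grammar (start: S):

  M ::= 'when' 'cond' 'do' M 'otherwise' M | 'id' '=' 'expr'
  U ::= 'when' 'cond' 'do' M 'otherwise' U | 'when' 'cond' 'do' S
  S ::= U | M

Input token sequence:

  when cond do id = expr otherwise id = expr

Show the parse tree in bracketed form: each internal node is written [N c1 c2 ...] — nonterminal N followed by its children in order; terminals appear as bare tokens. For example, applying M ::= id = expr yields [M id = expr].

S
M
when cond do M otherwise M
when cond do id = expr otherwise M
when cond do id = expr otherwise id = expr

[S [M when cond do [M id = expr] otherwise [M id = expr]]]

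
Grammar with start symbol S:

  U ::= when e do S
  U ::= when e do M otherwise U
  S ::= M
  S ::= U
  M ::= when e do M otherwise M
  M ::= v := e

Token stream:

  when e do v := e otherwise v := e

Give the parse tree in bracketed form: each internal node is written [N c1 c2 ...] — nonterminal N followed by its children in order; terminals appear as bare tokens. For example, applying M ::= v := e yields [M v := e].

[S [M when e do [M v := e] otherwise [M v := e]]]

S
M
when e do M otherwise M
when e do v := e otherwise M
when e do v := e otherwise v := e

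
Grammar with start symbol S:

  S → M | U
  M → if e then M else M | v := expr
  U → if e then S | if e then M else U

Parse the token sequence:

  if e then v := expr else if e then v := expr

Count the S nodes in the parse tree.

[S [U if e then [M v := expr] else [U if e then [S [M v := expr]]]]]

2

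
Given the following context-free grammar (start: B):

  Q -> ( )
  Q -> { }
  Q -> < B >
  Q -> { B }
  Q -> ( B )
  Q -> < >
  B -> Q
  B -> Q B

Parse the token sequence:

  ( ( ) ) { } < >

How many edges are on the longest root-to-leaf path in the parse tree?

4

[B [Q ( [B [Q ( )]] )] [B [Q { }] [B [Q < >]]]]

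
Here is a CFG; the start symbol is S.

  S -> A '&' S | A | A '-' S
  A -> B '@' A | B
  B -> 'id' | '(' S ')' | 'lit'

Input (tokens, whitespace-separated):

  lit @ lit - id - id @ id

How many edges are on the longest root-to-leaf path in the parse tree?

[S [A [B lit] @ [A [B lit]]] - [S [A [B id]] - [S [A [B id] @ [A [B id]]]]]]

6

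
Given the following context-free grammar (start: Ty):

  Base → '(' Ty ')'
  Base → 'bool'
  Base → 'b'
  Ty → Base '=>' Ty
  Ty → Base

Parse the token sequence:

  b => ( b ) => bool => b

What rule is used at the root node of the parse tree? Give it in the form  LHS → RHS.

Ty → Base '=>' Ty

[Ty [Base b] => [Ty [Base ( [Ty [Base b]] )] => [Ty [Base bool] => [Ty [Base b]]]]]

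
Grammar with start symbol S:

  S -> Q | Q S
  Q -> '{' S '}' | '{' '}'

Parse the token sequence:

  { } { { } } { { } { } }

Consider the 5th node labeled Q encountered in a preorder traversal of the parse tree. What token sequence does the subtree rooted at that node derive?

{ }

[S [Q { }] [S [Q { [S [Q { }]] }] [S [Q { [S [Q { }] [S [Q { }]]] }]]]]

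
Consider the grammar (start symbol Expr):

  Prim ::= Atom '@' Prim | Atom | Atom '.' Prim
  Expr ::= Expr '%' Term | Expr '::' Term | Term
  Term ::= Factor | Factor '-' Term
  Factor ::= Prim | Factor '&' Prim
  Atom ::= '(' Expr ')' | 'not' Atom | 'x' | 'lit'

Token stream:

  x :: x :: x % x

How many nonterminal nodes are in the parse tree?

20

[Expr [Expr [Expr [Expr [Term [Factor [Prim [Atom x]]]]] :: [Term [Factor [Prim [Atom x]]]]] :: [Term [Factor [Prim [Atom x]]]]] % [Term [Factor [Prim [Atom x]]]]]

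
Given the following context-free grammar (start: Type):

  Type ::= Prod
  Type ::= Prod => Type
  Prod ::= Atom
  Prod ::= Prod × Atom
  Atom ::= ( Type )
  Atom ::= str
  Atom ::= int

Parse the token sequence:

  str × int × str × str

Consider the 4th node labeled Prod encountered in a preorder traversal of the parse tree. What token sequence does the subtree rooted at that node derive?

str

[Type [Prod [Prod [Prod [Prod [Atom str]] × [Atom int]] × [Atom str]] × [Atom str]]]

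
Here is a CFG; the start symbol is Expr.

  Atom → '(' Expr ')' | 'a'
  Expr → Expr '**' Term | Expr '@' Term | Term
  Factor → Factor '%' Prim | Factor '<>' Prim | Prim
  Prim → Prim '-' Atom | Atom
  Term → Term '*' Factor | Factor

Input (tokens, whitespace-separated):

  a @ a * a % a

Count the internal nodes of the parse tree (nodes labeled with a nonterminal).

[Expr [Expr [Term [Factor [Prim [Atom a]]]]] @ [Term [Term [Factor [Prim [Atom a]]]] * [Factor [Factor [Prim [Atom a]]] % [Prim [Atom a]]]]]

17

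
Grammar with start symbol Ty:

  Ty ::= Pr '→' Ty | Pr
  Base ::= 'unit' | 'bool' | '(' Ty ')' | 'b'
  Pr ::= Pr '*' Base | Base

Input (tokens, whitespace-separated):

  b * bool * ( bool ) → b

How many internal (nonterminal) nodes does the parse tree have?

13

[Ty [Pr [Pr [Pr [Base b]] * [Base bool]] * [Base ( [Ty [Pr [Base bool]]] )]] → [Ty [Pr [Base b]]]]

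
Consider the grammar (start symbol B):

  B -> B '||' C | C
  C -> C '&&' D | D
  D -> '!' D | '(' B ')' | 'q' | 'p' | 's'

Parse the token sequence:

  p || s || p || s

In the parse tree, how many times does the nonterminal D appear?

[B [B [B [B [C [D p]]] || [C [D s]]] || [C [D p]]] || [C [D s]]]

4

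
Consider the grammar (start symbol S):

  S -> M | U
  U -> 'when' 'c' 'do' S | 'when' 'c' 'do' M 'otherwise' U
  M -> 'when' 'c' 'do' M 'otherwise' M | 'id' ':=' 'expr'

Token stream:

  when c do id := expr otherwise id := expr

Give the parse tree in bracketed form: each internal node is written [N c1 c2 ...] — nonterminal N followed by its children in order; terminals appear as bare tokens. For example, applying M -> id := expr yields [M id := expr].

[S [M when c do [M id := expr] otherwise [M id := expr]]]

S
M
when c do M otherwise M
when c do id := expr otherwise M
when c do id := expr otherwise id := expr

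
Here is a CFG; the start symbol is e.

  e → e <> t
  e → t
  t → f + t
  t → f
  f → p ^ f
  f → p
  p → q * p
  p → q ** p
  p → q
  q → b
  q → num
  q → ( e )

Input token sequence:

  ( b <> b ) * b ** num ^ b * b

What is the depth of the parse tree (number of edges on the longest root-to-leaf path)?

11

[e [t [f [p [q ( [e [e [t [f [p [q b]]]]] <> [t [f [p [q b]]]]] )] * [p [q b] ** [p [q num]]]] ^ [f [p [q b] * [p [q b]]]]]]]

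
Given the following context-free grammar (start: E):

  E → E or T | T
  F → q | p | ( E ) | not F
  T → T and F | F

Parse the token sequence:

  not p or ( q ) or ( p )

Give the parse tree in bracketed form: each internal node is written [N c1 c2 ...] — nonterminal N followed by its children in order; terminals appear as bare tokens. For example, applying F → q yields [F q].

E
E or T
E or T or T
T or T or T
F or T or T
not F or T or T
not p or T or T
not p or F or T
not p or ( E ) or T
not p or ( T ) or T
not p or ( F ) or T
not p or ( q ) or T
not p or ( q ) or F
not p or ( q ) or ( E )
not p or ( q ) or ( T )
not p or ( q ) or ( F )
not p or ( q ) or ( p )

[E [E [E [T [F not [F p]]]] or [T [F ( [E [T [F q]]] )]]] or [T [F ( [E [T [F p]]] )]]]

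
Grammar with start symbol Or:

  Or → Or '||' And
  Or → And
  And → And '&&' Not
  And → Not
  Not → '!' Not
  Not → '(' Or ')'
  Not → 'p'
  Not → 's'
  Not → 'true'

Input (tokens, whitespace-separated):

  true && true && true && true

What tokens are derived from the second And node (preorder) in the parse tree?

[Or [And [And [And [And [Not true]] && [Not true]] && [Not true]] && [Not true]]]

true && true && true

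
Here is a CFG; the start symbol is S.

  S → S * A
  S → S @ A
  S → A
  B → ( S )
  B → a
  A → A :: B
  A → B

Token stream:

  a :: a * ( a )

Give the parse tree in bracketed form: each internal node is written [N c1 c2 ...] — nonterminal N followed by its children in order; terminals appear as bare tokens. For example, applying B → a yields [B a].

[S [S [A [A [B a]] :: [B a]]] * [A [B ( [S [A [B a]]] )]]]

S
S * A
A * A
A :: B * A
B :: B * A
a :: B * A
a :: a * A
a :: a * B
a :: a * ( S )
a :: a * ( A )
a :: a * ( B )
a :: a * ( a )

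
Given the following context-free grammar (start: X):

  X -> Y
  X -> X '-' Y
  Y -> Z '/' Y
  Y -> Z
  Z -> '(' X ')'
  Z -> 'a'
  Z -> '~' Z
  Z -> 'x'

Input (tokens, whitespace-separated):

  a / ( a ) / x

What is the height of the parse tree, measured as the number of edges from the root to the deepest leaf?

[X [Y [Z a] / [Y [Z ( [X [Y [Z a]]] )] / [Y [Z x]]]]]

7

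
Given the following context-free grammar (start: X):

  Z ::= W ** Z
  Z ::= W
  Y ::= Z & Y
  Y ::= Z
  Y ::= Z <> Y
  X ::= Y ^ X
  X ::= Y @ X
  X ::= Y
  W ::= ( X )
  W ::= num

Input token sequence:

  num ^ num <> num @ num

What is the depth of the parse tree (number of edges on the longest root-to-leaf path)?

6

[X [Y [Z [W num]]] ^ [X [Y [Z [W num]] <> [Y [Z [W num]]]] @ [X [Y [Z [W num]]]]]]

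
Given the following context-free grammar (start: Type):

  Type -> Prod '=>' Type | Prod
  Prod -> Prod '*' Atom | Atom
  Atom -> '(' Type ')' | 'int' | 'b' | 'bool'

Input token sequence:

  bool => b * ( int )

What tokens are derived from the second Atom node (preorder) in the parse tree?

[Type [Prod [Atom bool]] => [Type [Prod [Prod [Atom b]] * [Atom ( [Type [Prod [Atom int]]] )]]]]

b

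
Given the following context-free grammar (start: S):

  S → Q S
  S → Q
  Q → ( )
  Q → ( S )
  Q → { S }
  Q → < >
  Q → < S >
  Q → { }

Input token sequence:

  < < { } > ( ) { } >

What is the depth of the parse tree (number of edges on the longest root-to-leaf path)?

6

[S [Q < [S [Q < [S [Q { }]] >] [S [Q ( )] [S [Q { }]]]] >]]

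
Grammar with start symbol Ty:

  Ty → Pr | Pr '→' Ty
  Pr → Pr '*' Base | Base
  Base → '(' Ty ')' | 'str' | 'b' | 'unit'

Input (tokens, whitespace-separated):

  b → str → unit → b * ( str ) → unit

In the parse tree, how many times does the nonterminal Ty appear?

6

[Ty [Pr [Base b]] → [Ty [Pr [Base str]] → [Ty [Pr [Base unit]] → [Ty [Pr [Pr [Base b]] * [Base ( [Ty [Pr [Base str]]] )]] → [Ty [Pr [Base unit]]]]]]]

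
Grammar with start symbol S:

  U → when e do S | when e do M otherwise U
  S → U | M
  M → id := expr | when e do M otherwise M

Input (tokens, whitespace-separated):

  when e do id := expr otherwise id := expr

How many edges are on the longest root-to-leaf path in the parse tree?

3

[S [M when e do [M id := expr] otherwise [M id := expr]]]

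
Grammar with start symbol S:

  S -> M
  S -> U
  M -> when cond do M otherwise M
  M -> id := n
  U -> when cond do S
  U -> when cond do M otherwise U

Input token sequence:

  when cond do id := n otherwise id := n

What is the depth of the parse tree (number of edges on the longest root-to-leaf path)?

3

[S [M when cond do [M id := n] otherwise [M id := n]]]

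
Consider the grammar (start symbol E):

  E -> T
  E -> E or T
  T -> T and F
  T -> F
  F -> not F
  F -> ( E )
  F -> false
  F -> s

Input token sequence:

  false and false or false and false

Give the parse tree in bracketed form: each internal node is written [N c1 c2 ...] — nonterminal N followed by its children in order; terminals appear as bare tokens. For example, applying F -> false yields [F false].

[E [E [T [T [F false]] and [F false]]] or [T [T [F false]] and [F false]]]

E
E or T
T or T
T and F or T
F and F or T
false and F or T
false and false or T
false and false or T and F
false and false or F and F
false and false or false and F
false and false or false and false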